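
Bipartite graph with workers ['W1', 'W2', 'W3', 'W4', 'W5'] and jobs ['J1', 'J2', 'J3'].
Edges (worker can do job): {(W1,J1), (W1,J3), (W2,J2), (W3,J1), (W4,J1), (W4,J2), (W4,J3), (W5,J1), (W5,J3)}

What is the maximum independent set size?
Maximum independent set = 5

By König's theorem:
- Min vertex cover = Max matching = 3
- Max independent set = Total vertices - Min vertex cover
- Max independent set = 8 - 3 = 5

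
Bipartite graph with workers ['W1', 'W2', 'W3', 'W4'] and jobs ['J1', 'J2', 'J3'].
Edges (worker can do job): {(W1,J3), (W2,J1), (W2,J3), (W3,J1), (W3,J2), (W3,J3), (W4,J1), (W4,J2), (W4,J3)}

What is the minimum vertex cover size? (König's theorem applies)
Minimum vertex cover size = 3

By König's theorem: in bipartite graphs,
min vertex cover = max matching = 3

Maximum matching has size 3, so minimum vertex cover also has size 3.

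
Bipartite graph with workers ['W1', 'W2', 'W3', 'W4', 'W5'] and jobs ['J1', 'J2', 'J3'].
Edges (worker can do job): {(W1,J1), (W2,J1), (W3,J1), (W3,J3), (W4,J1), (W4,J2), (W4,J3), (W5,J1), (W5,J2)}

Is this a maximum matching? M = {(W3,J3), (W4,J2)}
No, size 2 is not maximum

Proposed matching has size 2.
Maximum matching size for this graph: 3.

This is NOT maximum - can be improved to size 3.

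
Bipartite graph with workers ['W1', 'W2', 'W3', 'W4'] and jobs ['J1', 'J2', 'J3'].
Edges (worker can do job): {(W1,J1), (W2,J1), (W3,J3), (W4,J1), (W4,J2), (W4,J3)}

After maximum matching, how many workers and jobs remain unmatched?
Unmatched: 1 workers, 0 jobs

Maximum matching size: 3
Workers: 4 total, 3 matched, 1 unmatched
Jobs: 3 total, 3 matched, 0 unmatched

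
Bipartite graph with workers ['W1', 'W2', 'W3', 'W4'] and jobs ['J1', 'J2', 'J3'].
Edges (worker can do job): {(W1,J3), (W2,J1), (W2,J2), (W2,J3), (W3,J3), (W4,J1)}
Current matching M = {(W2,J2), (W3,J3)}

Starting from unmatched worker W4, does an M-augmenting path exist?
Yes: W4 → J1

An M-augmenting path alternates non-matching / matching edges, starting and ending at unmatched vertices.
Path: W4 → J1
(J1 is unmatched in M, so the path is augmenting.)
Flipping edges along this path would increase |M| from 2 to 3.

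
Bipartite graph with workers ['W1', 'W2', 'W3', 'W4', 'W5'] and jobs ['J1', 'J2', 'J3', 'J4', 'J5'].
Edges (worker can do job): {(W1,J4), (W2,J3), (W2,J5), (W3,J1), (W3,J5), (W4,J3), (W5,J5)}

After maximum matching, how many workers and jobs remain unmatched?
Unmatched: 1 workers, 1 jobs

Maximum matching size: 4
Workers: 5 total, 4 matched, 1 unmatched
Jobs: 5 total, 4 matched, 1 unmatched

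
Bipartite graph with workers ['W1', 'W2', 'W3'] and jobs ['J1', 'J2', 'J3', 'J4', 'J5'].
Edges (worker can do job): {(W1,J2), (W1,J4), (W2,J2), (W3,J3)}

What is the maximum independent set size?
Maximum independent set = 5

By König's theorem:
- Min vertex cover = Max matching = 3
- Max independent set = Total vertices - Min vertex cover
- Max independent set = 8 - 3 = 5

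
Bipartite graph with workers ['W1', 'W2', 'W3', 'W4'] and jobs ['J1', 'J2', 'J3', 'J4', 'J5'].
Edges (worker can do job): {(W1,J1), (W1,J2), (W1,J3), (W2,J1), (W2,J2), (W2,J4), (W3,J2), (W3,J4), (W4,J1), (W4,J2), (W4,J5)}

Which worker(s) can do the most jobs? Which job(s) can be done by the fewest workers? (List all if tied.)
Most versatile: W1, W2, W4 (3 jobs); Least covered: J3, J5 (1 workers)

Worker degrees (jobs they can do): W1:3, W2:3, W3:2, W4:3
Job degrees (workers who can do it): J1:3, J2:4, J3:1, J4:2, J5:1

Maximum worker degree is 3, achieved by: W1, W2, W4
Minimum job degree is 1, achieved by: J3, J5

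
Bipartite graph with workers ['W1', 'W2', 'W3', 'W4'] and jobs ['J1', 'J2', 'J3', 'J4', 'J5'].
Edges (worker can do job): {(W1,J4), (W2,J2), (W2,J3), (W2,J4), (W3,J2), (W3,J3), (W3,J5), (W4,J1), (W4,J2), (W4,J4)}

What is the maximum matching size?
Maximum matching size = 4

Maximum matching: {(W1,J4), (W2,J2), (W3,J3), (W4,J1)}
Size: 4

This assigns 4 workers to 4 distinct jobs.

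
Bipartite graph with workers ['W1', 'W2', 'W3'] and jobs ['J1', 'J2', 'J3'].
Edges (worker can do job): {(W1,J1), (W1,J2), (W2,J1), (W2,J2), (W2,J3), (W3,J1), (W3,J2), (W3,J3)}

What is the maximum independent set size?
Maximum independent set = 3

By König's theorem:
- Min vertex cover = Max matching = 3
- Max independent set = Total vertices - Min vertex cover
- Max independent set = 6 - 3 = 3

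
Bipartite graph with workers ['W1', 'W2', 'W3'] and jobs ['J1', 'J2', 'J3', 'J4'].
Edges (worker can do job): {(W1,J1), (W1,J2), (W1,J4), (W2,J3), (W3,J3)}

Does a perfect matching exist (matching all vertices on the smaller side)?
No, maximum matching has size 2 < 3

Maximum matching has size 2, need 3 for perfect matching.
Unmatched workers: ['W2']
Unmatched jobs: ['J1', 'J2']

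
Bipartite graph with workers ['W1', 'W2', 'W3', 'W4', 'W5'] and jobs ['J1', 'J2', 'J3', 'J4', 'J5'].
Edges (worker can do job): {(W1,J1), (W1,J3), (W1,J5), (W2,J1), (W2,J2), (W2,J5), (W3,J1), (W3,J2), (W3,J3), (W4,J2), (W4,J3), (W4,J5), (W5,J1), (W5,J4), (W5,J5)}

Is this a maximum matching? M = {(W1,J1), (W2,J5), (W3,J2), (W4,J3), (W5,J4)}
Yes, size 5 is maximum

Proposed matching has size 5.
Maximum matching size for this graph: 5.

This is a maximum matching.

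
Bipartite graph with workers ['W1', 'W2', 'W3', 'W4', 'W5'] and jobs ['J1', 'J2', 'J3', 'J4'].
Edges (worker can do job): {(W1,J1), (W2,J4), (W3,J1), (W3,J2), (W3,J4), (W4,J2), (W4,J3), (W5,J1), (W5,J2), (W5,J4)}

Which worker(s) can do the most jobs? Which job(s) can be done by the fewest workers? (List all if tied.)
Most versatile: W3, W5 (3 jobs); Least covered: J3 (1 workers)

Worker degrees (jobs they can do): W1:1, W2:1, W3:3, W4:2, W5:3
Job degrees (workers who can do it): J1:3, J2:3, J3:1, J4:3

Maximum worker degree is 3, achieved by: W3, W5
Minimum job degree is 1, achieved by: J3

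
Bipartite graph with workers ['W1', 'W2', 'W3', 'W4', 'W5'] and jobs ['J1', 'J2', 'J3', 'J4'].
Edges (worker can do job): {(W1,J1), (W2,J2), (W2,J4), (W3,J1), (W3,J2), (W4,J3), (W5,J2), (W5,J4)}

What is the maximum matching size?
Maximum matching size = 4

Maximum matching: {(W2,J4), (W3,J1), (W4,J3), (W5,J2)}
Size: 4

This assigns 4 workers to 4 distinct jobs.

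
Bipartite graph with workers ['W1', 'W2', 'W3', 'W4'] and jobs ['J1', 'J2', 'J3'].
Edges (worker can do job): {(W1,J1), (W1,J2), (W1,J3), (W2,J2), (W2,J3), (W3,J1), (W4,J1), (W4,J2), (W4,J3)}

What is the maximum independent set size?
Maximum independent set = 4

By König's theorem:
- Min vertex cover = Max matching = 3
- Max independent set = Total vertices - Min vertex cover
- Max independent set = 7 - 3 = 4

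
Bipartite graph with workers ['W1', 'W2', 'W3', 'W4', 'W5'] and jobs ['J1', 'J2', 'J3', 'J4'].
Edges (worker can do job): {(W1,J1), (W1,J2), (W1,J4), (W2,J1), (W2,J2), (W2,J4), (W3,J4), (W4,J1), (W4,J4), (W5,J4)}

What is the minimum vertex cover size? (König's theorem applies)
Minimum vertex cover size = 3

By König's theorem: in bipartite graphs,
min vertex cover = max matching = 3

Maximum matching has size 3, so minimum vertex cover also has size 3.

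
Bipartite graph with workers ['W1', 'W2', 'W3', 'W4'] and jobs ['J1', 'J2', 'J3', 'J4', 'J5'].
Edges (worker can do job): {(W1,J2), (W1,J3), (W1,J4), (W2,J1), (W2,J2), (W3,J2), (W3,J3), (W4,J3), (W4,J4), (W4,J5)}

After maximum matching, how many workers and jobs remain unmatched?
Unmatched: 0 workers, 1 jobs

Maximum matching size: 4
Workers: 4 total, 4 matched, 0 unmatched
Jobs: 5 total, 4 matched, 1 unmatched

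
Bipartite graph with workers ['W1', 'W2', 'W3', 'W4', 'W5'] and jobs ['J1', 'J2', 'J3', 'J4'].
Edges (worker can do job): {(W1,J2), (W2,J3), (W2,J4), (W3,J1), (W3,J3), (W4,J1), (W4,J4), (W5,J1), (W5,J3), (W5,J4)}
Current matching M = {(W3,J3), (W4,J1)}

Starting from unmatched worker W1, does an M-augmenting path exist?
Yes: W1 → J2

An M-augmenting path alternates non-matching / matching edges, starting and ending at unmatched vertices.
Path: W1 → J2
(J2 is unmatched in M, so the path is augmenting.)
Flipping edges along this path would increase |M| from 2 to 3.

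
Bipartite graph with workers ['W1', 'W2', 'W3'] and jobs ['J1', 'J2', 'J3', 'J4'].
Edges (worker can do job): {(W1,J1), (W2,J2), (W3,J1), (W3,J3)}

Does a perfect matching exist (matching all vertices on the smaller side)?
Yes, perfect matching exists (size 3)

Perfect matching: {(W1,J1), (W2,J2), (W3,J3)}
All 3 vertices on the smaller side are matched.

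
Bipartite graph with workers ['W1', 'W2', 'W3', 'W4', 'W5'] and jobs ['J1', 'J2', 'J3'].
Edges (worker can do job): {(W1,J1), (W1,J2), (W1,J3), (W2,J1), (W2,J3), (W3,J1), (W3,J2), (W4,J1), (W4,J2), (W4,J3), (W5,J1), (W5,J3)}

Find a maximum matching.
Matching: {(W3,J1), (W4,J2), (W5,J3)}

Maximum matching (size 3):
  W3 → J1
  W4 → J2
  W5 → J3

Each worker is assigned to at most one job, and each job to at most one worker.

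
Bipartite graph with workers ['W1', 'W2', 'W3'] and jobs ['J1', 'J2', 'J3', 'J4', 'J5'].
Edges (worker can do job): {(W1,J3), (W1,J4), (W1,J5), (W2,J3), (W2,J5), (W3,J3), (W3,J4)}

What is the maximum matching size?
Maximum matching size = 3

Maximum matching: {(W1,J3), (W2,J5), (W3,J4)}
Size: 3

This assigns 3 workers to 3 distinct jobs.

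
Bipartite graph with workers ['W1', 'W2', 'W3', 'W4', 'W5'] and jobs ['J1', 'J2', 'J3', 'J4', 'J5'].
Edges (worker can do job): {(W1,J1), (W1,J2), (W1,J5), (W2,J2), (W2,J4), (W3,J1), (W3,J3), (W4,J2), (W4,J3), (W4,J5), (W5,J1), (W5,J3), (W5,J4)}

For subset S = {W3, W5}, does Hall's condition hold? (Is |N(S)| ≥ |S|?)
Yes: |N(S)| = 3, |S| = 2

Subset S = {W3, W5}
Neighbors N(S) = {J1, J3, J4}

|N(S)| = 3, |S| = 2
Hall's condition: |N(S)| ≥ |S| is satisfied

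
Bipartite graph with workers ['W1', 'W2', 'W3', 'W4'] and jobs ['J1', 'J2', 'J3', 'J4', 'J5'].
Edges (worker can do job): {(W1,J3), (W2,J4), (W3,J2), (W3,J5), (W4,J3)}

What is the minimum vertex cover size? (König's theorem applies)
Minimum vertex cover size = 3

By König's theorem: in bipartite graphs,
min vertex cover = max matching = 3

Maximum matching has size 3, so minimum vertex cover also has size 3.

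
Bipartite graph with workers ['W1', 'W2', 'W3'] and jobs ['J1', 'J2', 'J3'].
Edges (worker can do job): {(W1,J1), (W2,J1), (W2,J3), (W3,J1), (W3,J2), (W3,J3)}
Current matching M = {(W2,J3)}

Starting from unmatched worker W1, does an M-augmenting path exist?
Yes: W1 → J1

An M-augmenting path alternates non-matching / matching edges, starting and ending at unmatched vertices.
Path: W1 → J1
(J1 is unmatched in M, so the path is augmenting.)
Flipping edges along this path would increase |M| from 1 to 2.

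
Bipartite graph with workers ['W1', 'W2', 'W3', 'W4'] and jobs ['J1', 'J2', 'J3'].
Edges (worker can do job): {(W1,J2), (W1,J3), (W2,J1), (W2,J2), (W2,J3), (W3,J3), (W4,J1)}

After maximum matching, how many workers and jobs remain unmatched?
Unmatched: 1 workers, 0 jobs

Maximum matching size: 3
Workers: 4 total, 3 matched, 1 unmatched
Jobs: 3 total, 3 matched, 0 unmatched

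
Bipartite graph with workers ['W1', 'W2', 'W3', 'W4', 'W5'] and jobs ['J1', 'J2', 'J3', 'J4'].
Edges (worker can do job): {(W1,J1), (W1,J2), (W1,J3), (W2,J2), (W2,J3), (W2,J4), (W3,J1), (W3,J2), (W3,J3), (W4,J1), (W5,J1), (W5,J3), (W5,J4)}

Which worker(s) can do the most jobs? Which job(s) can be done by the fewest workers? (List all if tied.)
Most versatile: W1, W2, W3, W5 (3 jobs); Least covered: J4 (2 workers)

Worker degrees (jobs they can do): W1:3, W2:3, W3:3, W4:1, W5:3
Job degrees (workers who can do it): J1:4, J2:3, J3:4, J4:2

Maximum worker degree is 3, achieved by: W1, W2, W3, W5
Minimum job degree is 2, achieved by: J4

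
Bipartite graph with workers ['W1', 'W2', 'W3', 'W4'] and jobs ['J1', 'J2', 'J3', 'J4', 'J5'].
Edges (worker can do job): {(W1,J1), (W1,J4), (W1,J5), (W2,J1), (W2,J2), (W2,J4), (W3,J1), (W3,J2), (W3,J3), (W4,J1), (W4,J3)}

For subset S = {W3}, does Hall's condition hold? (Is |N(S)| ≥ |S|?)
Yes: |N(S)| = 3, |S| = 1

Subset S = {W3}
Neighbors N(S) = {J1, J2, J3}

|N(S)| = 3, |S| = 1
Hall's condition: |N(S)| ≥ |S| is satisfied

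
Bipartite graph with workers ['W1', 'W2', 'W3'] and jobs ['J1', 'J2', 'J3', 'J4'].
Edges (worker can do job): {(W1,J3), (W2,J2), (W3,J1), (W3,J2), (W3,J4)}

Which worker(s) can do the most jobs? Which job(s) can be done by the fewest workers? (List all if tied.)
Most versatile: W3 (3 jobs); Least covered: J1, J3, J4 (1 workers)

Worker degrees (jobs they can do): W1:1, W2:1, W3:3
Job degrees (workers who can do it): J1:1, J2:2, J3:1, J4:1

Maximum worker degree is 3, achieved by: W3
Minimum job degree is 1, achieved by: J1, J3, J4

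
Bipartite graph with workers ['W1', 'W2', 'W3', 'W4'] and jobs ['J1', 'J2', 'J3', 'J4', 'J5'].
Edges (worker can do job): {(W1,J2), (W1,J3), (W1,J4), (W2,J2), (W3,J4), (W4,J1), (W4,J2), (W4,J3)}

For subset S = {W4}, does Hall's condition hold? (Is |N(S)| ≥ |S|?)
Yes: |N(S)| = 3, |S| = 1

Subset S = {W4}
Neighbors N(S) = {J1, J2, J3}

|N(S)| = 3, |S| = 1
Hall's condition: |N(S)| ≥ |S| is satisfied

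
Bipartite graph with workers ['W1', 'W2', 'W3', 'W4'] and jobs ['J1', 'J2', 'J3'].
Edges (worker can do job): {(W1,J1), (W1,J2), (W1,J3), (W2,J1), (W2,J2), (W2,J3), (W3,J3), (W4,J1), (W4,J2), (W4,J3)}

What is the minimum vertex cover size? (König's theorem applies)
Minimum vertex cover size = 3

By König's theorem: in bipartite graphs,
min vertex cover = max matching = 3

Maximum matching has size 3, so minimum vertex cover also has size 3.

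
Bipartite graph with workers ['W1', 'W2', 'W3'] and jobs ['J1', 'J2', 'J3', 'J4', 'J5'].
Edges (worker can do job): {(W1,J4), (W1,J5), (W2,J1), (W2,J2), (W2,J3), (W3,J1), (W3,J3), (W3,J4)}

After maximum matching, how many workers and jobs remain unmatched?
Unmatched: 0 workers, 2 jobs

Maximum matching size: 3
Workers: 3 total, 3 matched, 0 unmatched
Jobs: 5 total, 3 matched, 2 unmatched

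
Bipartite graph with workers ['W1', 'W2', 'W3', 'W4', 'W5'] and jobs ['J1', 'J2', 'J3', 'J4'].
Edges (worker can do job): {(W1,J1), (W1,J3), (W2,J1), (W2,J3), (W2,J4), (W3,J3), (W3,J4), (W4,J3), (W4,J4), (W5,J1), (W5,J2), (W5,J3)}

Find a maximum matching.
Matching: {(W1,J1), (W3,J4), (W4,J3), (W5,J2)}

Maximum matching (size 4):
  W1 → J1
  W3 → J4
  W4 → J3
  W5 → J2

Each worker is assigned to at most one job, and each job to at most one worker.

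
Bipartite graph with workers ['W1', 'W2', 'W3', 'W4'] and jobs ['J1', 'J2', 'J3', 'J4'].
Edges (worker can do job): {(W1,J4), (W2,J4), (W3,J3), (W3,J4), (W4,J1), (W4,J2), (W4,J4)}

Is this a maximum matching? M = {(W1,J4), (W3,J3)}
No, size 2 is not maximum

Proposed matching has size 2.
Maximum matching size for this graph: 3.

This is NOT maximum - can be improved to size 3.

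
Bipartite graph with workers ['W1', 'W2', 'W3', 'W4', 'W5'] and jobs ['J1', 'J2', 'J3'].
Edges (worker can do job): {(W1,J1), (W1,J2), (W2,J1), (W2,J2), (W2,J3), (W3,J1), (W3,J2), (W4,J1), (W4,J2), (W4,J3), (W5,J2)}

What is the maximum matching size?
Maximum matching size = 3

Maximum matching: {(W1,J1), (W3,J2), (W4,J3)}
Size: 3

This assigns 3 workers to 3 distinct jobs.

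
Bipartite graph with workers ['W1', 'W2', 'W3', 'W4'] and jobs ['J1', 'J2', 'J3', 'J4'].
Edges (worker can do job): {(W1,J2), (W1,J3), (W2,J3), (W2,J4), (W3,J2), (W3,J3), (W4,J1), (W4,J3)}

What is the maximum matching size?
Maximum matching size = 4

Maximum matching: {(W1,J2), (W2,J4), (W3,J3), (W4,J1)}
Size: 4

This assigns 4 workers to 4 distinct jobs.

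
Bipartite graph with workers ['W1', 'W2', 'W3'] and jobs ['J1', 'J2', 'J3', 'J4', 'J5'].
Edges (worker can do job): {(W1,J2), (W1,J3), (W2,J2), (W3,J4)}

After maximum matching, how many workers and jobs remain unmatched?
Unmatched: 0 workers, 2 jobs

Maximum matching size: 3
Workers: 3 total, 3 matched, 0 unmatched
Jobs: 5 total, 3 matched, 2 unmatched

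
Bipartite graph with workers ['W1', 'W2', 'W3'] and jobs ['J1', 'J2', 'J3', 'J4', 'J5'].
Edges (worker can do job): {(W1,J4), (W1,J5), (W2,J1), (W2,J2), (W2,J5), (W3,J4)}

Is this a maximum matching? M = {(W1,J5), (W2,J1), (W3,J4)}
Yes, size 3 is maximum

Proposed matching has size 3.
Maximum matching size for this graph: 3.

This is a maximum matching.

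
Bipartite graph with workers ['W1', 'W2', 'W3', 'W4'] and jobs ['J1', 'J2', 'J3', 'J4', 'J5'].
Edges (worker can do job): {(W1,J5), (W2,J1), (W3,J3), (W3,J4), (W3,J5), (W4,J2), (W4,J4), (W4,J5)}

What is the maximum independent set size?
Maximum independent set = 5

By König's theorem:
- Min vertex cover = Max matching = 4
- Max independent set = Total vertices - Min vertex cover
- Max independent set = 9 - 4 = 5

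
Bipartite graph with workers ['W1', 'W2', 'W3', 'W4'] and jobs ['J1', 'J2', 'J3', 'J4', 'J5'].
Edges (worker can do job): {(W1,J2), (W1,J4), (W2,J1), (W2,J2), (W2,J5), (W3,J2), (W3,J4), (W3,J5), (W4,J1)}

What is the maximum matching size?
Maximum matching size = 4

Maximum matching: {(W1,J4), (W2,J5), (W3,J2), (W4,J1)}
Size: 4

This assigns 4 workers to 4 distinct jobs.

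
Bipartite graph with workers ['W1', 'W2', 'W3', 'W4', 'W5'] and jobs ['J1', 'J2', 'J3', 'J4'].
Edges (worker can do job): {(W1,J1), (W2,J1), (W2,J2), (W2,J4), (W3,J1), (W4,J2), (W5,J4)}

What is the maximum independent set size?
Maximum independent set = 6

By König's theorem:
- Min vertex cover = Max matching = 3
- Max independent set = Total vertices - Min vertex cover
- Max independent set = 9 - 3 = 6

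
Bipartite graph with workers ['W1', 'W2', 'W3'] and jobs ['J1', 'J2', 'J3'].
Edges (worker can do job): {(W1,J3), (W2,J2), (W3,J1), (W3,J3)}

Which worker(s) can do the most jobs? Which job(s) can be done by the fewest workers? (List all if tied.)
Most versatile: W3 (2 jobs); Least covered: J1, J2 (1 workers)

Worker degrees (jobs they can do): W1:1, W2:1, W3:2
Job degrees (workers who can do it): J1:1, J2:1, J3:2

Maximum worker degree is 2, achieved by: W3
Minimum job degree is 1, achieved by: J1, J2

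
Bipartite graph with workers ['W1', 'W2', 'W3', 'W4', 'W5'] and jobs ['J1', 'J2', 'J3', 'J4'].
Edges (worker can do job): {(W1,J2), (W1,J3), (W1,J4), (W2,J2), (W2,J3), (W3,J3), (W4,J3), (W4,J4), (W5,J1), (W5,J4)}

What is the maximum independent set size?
Maximum independent set = 5

By König's theorem:
- Min vertex cover = Max matching = 4
- Max independent set = Total vertices - Min vertex cover
- Max independent set = 9 - 4 = 5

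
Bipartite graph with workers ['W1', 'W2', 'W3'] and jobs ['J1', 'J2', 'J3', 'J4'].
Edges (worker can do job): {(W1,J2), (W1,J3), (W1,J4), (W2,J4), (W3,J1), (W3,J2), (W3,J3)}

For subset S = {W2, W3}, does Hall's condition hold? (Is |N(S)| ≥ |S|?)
Yes: |N(S)| = 4, |S| = 2

Subset S = {W2, W3}
Neighbors N(S) = {J1, J2, J3, J4}

|N(S)| = 4, |S| = 2
Hall's condition: |N(S)| ≥ |S| is satisfied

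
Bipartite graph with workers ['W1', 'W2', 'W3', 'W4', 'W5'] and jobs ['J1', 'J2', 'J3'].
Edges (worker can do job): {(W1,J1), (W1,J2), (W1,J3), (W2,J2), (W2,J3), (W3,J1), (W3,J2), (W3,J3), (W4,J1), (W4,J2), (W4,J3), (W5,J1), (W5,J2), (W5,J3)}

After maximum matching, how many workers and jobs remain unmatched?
Unmatched: 2 workers, 0 jobs

Maximum matching size: 3
Workers: 5 total, 3 matched, 2 unmatched
Jobs: 3 total, 3 matched, 0 unmatched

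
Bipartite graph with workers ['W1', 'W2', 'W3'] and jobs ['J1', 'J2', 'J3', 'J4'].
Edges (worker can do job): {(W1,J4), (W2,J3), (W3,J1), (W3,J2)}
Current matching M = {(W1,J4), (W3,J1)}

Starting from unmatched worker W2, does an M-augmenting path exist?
Yes: W2 → J3

An M-augmenting path alternates non-matching / matching edges, starting and ending at unmatched vertices.
Path: W2 → J3
(J3 is unmatched in M, so the path is augmenting.)
Flipping edges along this path would increase |M| from 2 to 3.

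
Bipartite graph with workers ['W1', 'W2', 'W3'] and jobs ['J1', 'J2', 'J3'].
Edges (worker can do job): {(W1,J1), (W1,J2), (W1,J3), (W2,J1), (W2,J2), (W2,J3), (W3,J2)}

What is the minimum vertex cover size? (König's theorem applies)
Minimum vertex cover size = 3

By König's theorem: in bipartite graphs,
min vertex cover = max matching = 3

Maximum matching has size 3, so minimum vertex cover also has size 3.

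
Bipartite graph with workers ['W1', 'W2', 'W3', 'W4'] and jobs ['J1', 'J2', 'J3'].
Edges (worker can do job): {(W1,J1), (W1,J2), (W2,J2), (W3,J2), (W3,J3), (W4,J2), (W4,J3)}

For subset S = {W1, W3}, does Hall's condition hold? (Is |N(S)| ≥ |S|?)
Yes: |N(S)| = 3, |S| = 2

Subset S = {W1, W3}
Neighbors N(S) = {J1, J2, J3}

|N(S)| = 3, |S| = 2
Hall's condition: |N(S)| ≥ |S| is satisfied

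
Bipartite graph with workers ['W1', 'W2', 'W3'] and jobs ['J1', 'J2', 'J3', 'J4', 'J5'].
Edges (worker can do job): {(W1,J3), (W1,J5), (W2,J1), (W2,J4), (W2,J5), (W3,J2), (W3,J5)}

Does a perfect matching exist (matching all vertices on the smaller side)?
Yes, perfect matching exists (size 3)

Perfect matching: {(W1,J5), (W2,J1), (W3,J2)}
All 3 vertices on the smaller side are matched.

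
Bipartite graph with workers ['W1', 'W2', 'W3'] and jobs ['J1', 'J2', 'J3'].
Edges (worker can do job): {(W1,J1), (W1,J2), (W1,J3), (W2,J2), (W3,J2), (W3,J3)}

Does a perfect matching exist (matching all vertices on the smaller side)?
Yes, perfect matching exists (size 3)

Perfect matching: {(W1,J1), (W2,J2), (W3,J3)}
All 3 vertices on the smaller side are matched.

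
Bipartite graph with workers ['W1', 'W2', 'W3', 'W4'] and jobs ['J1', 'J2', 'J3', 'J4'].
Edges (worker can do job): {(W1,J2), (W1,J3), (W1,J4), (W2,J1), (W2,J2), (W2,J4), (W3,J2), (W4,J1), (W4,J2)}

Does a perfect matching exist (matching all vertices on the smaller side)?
Yes, perfect matching exists (size 4)

Perfect matching: {(W1,J3), (W2,J4), (W3,J2), (W4,J1)}
All 4 vertices on the smaller side are matched.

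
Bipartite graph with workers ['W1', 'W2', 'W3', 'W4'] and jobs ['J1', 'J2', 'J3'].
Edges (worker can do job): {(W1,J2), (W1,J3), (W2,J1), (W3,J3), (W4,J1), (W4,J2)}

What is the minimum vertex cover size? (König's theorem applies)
Minimum vertex cover size = 3

By König's theorem: in bipartite graphs,
min vertex cover = max matching = 3

Maximum matching has size 3, so minimum vertex cover also has size 3.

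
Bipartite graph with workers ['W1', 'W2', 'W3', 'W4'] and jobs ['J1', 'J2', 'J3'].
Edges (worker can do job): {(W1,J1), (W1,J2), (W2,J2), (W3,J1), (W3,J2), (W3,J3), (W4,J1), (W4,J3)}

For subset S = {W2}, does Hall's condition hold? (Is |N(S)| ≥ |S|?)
Yes: |N(S)| = 1, |S| = 1

Subset S = {W2}
Neighbors N(S) = {J2}

|N(S)| = 1, |S| = 1
Hall's condition: |N(S)| ≥ |S| is satisfied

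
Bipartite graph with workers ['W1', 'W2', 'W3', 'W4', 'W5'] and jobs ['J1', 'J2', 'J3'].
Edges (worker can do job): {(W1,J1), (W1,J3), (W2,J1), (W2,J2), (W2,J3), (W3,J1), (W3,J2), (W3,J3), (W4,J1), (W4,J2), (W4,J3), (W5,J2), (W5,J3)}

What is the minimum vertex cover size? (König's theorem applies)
Minimum vertex cover size = 3

By König's theorem: in bipartite graphs,
min vertex cover = max matching = 3

Maximum matching has size 3, so minimum vertex cover also has size 3.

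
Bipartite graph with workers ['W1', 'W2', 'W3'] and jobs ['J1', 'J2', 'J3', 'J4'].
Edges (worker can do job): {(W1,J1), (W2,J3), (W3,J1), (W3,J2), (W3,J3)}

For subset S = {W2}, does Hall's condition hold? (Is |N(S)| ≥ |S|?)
Yes: |N(S)| = 1, |S| = 1

Subset S = {W2}
Neighbors N(S) = {J3}

|N(S)| = 1, |S| = 1
Hall's condition: |N(S)| ≥ |S| is satisfied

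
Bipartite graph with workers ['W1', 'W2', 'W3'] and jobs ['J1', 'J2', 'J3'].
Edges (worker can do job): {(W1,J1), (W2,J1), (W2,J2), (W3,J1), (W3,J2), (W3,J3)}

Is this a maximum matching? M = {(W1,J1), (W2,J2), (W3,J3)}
Yes, size 3 is maximum

Proposed matching has size 3.
Maximum matching size for this graph: 3.

This is a maximum matching.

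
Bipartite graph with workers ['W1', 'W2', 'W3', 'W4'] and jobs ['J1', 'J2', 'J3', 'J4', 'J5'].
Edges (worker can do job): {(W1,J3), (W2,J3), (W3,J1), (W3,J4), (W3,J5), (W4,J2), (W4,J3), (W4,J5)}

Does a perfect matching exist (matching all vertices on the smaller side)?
No, maximum matching has size 3 < 4

Maximum matching has size 3, need 4 for perfect matching.
Unmatched workers: ['W2']
Unmatched jobs: ['J2', 'J4']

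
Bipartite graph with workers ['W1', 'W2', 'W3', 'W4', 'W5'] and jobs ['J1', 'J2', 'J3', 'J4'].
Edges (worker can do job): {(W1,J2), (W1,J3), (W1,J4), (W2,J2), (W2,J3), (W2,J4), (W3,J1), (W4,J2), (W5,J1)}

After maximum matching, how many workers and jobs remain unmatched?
Unmatched: 1 workers, 0 jobs

Maximum matching size: 4
Workers: 5 total, 4 matched, 1 unmatched
Jobs: 4 total, 4 matched, 0 unmatched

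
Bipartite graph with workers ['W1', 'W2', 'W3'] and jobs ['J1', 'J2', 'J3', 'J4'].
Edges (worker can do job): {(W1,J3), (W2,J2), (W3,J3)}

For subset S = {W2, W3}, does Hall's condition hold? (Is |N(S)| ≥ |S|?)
Yes: |N(S)| = 2, |S| = 2

Subset S = {W2, W3}
Neighbors N(S) = {J2, J3}

|N(S)| = 2, |S| = 2
Hall's condition: |N(S)| ≥ |S| is satisfied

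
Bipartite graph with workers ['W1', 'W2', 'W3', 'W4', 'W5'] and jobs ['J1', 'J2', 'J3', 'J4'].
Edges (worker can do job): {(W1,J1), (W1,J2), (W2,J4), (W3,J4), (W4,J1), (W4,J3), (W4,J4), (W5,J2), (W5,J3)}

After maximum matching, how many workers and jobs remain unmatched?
Unmatched: 1 workers, 0 jobs

Maximum matching size: 4
Workers: 5 total, 4 matched, 1 unmatched
Jobs: 4 total, 4 matched, 0 unmatched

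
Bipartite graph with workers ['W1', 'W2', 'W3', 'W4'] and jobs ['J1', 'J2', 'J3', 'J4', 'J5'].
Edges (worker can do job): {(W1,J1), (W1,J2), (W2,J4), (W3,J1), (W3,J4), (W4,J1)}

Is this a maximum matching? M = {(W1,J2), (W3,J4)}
No, size 2 is not maximum

Proposed matching has size 2.
Maximum matching size for this graph: 3.

This is NOT maximum - can be improved to size 3.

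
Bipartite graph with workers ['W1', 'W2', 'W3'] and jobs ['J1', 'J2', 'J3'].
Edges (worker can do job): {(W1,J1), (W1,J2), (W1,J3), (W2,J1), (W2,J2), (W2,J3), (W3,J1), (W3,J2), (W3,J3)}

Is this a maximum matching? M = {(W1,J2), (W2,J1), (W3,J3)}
Yes, size 3 is maximum

Proposed matching has size 3.
Maximum matching size for this graph: 3.

This is a maximum matching.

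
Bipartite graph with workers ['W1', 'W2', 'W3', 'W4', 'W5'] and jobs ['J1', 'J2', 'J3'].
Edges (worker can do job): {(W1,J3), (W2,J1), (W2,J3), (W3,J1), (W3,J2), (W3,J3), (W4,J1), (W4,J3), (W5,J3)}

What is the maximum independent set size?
Maximum independent set = 5

By König's theorem:
- Min vertex cover = Max matching = 3
- Max independent set = Total vertices - Min vertex cover
- Max independent set = 8 - 3 = 5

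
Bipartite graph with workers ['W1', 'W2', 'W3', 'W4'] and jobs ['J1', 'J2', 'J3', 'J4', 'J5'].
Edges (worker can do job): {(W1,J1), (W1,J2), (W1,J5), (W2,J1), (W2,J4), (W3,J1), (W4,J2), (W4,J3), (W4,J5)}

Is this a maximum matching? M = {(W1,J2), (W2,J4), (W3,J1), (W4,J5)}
Yes, size 4 is maximum

Proposed matching has size 4.
Maximum matching size for this graph: 4.

This is a maximum matching.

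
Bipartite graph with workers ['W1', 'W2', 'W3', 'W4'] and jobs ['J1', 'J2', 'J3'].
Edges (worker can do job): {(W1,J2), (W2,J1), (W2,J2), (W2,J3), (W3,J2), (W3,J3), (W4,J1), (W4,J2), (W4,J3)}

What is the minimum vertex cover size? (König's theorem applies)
Minimum vertex cover size = 3

By König's theorem: in bipartite graphs,
min vertex cover = max matching = 3

Maximum matching has size 3, so minimum vertex cover also has size 3.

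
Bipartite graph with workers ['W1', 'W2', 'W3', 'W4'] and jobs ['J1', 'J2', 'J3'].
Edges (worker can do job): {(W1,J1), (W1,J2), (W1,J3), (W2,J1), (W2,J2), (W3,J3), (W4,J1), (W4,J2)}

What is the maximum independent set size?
Maximum independent set = 4

By König's theorem:
- Min vertex cover = Max matching = 3
- Max independent set = Total vertices - Min vertex cover
- Max independent set = 7 - 3 = 4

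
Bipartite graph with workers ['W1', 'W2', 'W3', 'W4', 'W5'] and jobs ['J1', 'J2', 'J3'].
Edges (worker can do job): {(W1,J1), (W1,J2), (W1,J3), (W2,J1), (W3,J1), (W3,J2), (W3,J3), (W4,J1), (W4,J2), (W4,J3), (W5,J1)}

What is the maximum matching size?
Maximum matching size = 3

Maximum matching: {(W3,J3), (W4,J2), (W5,J1)}
Size: 3

This assigns 3 workers to 3 distinct jobs.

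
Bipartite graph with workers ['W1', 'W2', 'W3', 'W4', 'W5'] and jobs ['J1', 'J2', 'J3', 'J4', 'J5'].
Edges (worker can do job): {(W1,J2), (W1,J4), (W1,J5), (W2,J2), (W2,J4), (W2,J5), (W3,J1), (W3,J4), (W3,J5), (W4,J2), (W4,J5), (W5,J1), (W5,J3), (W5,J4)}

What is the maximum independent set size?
Maximum independent set = 5

By König's theorem:
- Min vertex cover = Max matching = 5
- Max independent set = Total vertices - Min vertex cover
- Max independent set = 10 - 5 = 5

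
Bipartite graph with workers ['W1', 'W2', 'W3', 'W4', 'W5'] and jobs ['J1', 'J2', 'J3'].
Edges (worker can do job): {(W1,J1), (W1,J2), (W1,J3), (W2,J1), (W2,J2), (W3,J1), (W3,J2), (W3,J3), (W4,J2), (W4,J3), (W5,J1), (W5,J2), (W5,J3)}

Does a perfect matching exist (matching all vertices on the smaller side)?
Yes, perfect matching exists (size 3)

Perfect matching: {(W1,J1), (W3,J3), (W5,J2)}
All 3 vertices on the smaller side are matched.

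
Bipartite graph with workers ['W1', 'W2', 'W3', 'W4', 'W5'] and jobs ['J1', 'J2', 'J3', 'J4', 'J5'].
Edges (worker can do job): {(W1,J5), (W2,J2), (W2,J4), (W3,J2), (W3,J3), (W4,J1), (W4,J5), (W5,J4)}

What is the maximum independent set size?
Maximum independent set = 5

By König's theorem:
- Min vertex cover = Max matching = 5
- Max independent set = Total vertices - Min vertex cover
- Max independent set = 10 - 5 = 5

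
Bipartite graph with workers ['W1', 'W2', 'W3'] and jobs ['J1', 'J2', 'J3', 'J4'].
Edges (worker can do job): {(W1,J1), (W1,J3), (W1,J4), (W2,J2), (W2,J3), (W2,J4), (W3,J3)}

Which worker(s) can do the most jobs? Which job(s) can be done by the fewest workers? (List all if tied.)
Most versatile: W1, W2 (3 jobs); Least covered: J1, J2 (1 workers)

Worker degrees (jobs they can do): W1:3, W2:3, W3:1
Job degrees (workers who can do it): J1:1, J2:1, J3:3, J4:2

Maximum worker degree is 3, achieved by: W1, W2
Minimum job degree is 1, achieved by: J1, J2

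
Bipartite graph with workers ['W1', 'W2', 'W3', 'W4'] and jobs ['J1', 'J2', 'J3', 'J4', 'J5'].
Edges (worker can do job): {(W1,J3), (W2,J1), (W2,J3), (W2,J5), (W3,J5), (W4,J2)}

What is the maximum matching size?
Maximum matching size = 4

Maximum matching: {(W1,J3), (W2,J1), (W3,J5), (W4,J2)}
Size: 4

This assigns 4 workers to 4 distinct jobs.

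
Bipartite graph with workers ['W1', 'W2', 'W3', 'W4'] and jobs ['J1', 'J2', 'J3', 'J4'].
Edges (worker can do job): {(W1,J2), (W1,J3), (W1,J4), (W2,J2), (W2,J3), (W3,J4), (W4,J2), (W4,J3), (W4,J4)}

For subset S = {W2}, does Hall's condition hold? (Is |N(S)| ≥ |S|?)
Yes: |N(S)| = 2, |S| = 1

Subset S = {W2}
Neighbors N(S) = {J2, J3}

|N(S)| = 2, |S| = 1
Hall's condition: |N(S)| ≥ |S| is satisfied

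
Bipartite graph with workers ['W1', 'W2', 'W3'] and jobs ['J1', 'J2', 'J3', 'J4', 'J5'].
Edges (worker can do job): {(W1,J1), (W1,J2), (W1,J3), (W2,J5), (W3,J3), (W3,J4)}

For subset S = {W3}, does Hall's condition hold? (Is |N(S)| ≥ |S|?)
Yes: |N(S)| = 2, |S| = 1

Subset S = {W3}
Neighbors N(S) = {J3, J4}

|N(S)| = 2, |S| = 1
Hall's condition: |N(S)| ≥ |S| is satisfied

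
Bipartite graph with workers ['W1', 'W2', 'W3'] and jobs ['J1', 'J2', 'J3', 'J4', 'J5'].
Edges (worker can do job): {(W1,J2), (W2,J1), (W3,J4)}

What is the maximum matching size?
Maximum matching size = 3

Maximum matching: {(W1,J2), (W2,J1), (W3,J4)}
Size: 3

This assigns 3 workers to 3 distinct jobs.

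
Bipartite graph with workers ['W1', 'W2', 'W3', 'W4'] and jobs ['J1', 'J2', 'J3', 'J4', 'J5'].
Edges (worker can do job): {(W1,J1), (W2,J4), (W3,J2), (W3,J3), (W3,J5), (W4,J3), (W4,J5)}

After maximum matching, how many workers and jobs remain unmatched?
Unmatched: 0 workers, 1 jobs

Maximum matching size: 4
Workers: 4 total, 4 matched, 0 unmatched
Jobs: 5 total, 4 matched, 1 unmatched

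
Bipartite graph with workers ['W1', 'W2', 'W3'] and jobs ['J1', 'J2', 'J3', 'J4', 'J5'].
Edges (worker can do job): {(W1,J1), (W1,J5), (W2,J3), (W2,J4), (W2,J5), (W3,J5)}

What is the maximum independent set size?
Maximum independent set = 5

By König's theorem:
- Min vertex cover = Max matching = 3
- Max independent set = Total vertices - Min vertex cover
- Max independent set = 8 - 3 = 5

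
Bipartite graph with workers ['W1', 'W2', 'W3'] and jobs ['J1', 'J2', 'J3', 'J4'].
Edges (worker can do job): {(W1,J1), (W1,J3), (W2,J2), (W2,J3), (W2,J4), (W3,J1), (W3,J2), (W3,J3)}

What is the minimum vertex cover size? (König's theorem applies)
Minimum vertex cover size = 3

By König's theorem: in bipartite graphs,
min vertex cover = max matching = 3

Maximum matching has size 3, so minimum vertex cover also has size 3.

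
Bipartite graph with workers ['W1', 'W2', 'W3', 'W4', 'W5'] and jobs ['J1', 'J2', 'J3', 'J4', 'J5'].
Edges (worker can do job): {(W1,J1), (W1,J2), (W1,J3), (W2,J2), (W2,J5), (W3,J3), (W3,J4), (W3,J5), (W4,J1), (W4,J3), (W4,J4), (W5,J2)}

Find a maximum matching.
Matching: {(W1,J3), (W2,J5), (W3,J4), (W4,J1), (W5,J2)}

Maximum matching (size 5):
  W1 → J3
  W2 → J5
  W3 → J4
  W4 → J1
  W5 → J2

Each worker is assigned to at most one job, and each job to at most one worker.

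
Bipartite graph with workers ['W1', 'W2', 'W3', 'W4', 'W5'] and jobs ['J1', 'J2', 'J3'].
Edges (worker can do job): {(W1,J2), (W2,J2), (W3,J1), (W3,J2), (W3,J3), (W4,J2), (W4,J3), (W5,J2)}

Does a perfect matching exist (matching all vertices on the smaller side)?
Yes, perfect matching exists (size 3)

Perfect matching: {(W3,J1), (W4,J3), (W5,J2)}
All 3 vertices on the smaller side are matched.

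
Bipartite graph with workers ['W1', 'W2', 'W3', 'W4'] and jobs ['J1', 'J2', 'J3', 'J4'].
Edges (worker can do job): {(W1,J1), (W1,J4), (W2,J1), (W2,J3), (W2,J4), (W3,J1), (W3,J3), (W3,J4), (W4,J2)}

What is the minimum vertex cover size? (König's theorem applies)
Minimum vertex cover size = 4

By König's theorem: in bipartite graphs,
min vertex cover = max matching = 4

Maximum matching has size 4, so minimum vertex cover also has size 4.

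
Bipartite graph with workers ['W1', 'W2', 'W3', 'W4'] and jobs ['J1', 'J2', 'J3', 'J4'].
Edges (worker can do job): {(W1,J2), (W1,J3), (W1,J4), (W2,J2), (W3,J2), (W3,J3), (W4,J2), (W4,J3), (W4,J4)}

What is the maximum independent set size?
Maximum independent set = 5

By König's theorem:
- Min vertex cover = Max matching = 3
- Max independent set = Total vertices - Min vertex cover
- Max independent set = 8 - 3 = 5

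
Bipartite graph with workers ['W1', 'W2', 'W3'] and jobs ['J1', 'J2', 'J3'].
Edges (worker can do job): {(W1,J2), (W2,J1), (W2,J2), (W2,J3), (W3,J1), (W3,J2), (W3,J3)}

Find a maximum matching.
Matching: {(W1,J2), (W2,J1), (W3,J3)}

Maximum matching (size 3):
  W1 → J2
  W2 → J1
  W3 → J3

Each worker is assigned to at most one job, and each job to at most one worker.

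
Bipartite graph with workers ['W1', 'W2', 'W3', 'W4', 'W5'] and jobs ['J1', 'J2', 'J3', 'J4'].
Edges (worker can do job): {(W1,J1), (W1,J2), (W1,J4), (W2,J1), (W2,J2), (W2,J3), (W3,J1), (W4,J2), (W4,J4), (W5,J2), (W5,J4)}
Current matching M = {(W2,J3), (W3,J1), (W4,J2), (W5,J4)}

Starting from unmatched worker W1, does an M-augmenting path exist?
No augmenting path from W1

Alternating search from W1 reaches jobs: {J1, J2, J4}.
Every reachable job is already matched in M, and following those matched edges back to workers exposes no further unvisited jobs.
No M-augmenting path from W1 exists.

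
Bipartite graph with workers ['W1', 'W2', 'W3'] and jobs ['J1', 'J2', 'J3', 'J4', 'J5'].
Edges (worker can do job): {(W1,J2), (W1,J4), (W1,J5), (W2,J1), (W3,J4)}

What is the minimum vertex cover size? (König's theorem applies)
Minimum vertex cover size = 3

By König's theorem: in bipartite graphs,
min vertex cover = max matching = 3

Maximum matching has size 3, so minimum vertex cover also has size 3.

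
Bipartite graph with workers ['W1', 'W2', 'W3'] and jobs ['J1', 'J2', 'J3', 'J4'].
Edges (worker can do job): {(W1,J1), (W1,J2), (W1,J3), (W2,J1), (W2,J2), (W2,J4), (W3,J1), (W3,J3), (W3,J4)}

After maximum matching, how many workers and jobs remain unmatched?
Unmatched: 0 workers, 1 jobs

Maximum matching size: 3
Workers: 3 total, 3 matched, 0 unmatched
Jobs: 4 total, 3 matched, 1 unmatched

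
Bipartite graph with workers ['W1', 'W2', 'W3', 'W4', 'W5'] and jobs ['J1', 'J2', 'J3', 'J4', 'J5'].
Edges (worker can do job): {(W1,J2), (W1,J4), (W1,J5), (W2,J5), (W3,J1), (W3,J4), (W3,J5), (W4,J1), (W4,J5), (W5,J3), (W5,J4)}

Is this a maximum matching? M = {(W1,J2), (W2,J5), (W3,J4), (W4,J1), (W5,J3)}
Yes, size 5 is maximum

Proposed matching has size 5.
Maximum matching size for this graph: 5.

This is a maximum matching.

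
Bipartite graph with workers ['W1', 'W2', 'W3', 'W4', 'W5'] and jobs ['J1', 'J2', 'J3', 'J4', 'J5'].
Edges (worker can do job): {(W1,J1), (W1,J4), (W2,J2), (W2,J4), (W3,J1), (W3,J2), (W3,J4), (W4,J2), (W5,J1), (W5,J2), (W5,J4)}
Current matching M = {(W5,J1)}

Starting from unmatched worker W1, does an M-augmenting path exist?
Yes: W1 → J4

An M-augmenting path alternates non-matching / matching edges, starting and ending at unmatched vertices.
Path: W1 → J4
(J4 is unmatched in M, so the path is augmenting.)
Flipping edges along this path would increase |M| from 1 to 2.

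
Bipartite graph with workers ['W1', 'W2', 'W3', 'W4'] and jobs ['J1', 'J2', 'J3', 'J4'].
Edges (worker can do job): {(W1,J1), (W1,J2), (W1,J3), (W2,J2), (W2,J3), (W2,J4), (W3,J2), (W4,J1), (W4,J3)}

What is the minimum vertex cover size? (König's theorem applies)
Minimum vertex cover size = 4

By König's theorem: in bipartite graphs,
min vertex cover = max matching = 4

Maximum matching has size 4, so minimum vertex cover also has size 4.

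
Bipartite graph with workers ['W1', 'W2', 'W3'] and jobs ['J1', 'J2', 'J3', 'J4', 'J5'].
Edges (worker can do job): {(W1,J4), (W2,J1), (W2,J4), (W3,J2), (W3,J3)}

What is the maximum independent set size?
Maximum independent set = 5

By König's theorem:
- Min vertex cover = Max matching = 3
- Max independent set = Total vertices - Min vertex cover
- Max independent set = 8 - 3 = 5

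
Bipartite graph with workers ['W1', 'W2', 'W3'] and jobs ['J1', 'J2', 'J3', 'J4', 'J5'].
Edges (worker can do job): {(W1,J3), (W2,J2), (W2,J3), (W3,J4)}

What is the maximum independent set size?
Maximum independent set = 5

By König's theorem:
- Min vertex cover = Max matching = 3
- Max independent set = Total vertices - Min vertex cover
- Max independent set = 8 - 3 = 5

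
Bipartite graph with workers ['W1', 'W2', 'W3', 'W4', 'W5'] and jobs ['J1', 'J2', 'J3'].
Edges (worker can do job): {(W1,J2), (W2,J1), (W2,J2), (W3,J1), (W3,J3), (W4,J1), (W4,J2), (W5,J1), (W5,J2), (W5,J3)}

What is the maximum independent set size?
Maximum independent set = 5

By König's theorem:
- Min vertex cover = Max matching = 3
- Max independent set = Total vertices - Min vertex cover
- Max independent set = 8 - 3 = 5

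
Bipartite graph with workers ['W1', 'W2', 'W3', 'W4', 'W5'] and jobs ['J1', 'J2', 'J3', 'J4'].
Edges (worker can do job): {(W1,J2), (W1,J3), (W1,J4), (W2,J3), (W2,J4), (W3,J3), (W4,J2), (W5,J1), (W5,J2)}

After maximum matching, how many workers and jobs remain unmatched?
Unmatched: 1 workers, 0 jobs

Maximum matching size: 4
Workers: 5 total, 4 matched, 1 unmatched
Jobs: 4 total, 4 matched, 0 unmatched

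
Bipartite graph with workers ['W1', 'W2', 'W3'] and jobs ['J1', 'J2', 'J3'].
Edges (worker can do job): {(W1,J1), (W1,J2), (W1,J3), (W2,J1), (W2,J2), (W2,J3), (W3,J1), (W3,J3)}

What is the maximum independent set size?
Maximum independent set = 3

By König's theorem:
- Min vertex cover = Max matching = 3
- Max independent set = Total vertices - Min vertex cover
- Max independent set = 6 - 3 = 3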